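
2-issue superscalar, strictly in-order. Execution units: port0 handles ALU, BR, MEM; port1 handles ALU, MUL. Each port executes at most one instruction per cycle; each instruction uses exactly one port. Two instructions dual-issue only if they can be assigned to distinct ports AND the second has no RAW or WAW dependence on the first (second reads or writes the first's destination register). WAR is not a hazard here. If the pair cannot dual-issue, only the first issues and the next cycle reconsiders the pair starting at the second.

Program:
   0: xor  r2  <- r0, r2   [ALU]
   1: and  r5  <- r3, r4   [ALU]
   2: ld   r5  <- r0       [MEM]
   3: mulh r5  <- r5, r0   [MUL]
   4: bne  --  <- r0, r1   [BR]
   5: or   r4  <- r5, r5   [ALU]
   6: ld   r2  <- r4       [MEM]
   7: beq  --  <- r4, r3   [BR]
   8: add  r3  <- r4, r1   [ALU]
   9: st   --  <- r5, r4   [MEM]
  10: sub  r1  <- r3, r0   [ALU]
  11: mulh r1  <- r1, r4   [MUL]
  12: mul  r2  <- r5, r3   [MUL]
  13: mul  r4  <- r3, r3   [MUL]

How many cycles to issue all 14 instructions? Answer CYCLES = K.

0. xor and @i0+i1  | 2-wide
1. ld @i2  | RAW+WAW r5
2. mulh bne @i3+i4  | 2-wide
3. or @i5  | RAW r4
4. ld @i6  | no-port MEM/BR
5. beq add @i7+i8  | 2-wide
6. st sub @i9+i10  | 2-wide
7. mulh @i11  | no-port MUL/MUL
8. mul @i12  | no-port MUL/MUL
9. mul @i13  | tail

CYCLES = 10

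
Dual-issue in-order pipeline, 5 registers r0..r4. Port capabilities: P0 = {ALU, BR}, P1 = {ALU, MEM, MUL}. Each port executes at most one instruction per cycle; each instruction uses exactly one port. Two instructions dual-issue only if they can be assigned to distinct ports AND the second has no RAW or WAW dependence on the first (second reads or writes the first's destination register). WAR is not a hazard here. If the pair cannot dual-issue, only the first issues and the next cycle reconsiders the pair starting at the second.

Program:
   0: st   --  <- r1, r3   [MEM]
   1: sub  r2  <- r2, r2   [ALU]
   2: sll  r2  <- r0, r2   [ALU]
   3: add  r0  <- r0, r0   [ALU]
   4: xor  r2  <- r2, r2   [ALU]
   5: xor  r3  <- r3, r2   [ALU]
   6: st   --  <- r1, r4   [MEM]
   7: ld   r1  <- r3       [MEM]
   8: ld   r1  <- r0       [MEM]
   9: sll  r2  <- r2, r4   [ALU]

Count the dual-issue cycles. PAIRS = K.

PAIRS = 4

  cy0 -> i0,i1 (st/sub) pair
  cy1 -> i2,i3 (sll/add) pair
  cy2 -> i4 (xor) RAW r2
  cy3 -> i5,i6 (xor/st) pair
  cy4 -> i7 (ld) no-port MEM/MEM
  cy5 -> i8,i9 (ld/sll) pair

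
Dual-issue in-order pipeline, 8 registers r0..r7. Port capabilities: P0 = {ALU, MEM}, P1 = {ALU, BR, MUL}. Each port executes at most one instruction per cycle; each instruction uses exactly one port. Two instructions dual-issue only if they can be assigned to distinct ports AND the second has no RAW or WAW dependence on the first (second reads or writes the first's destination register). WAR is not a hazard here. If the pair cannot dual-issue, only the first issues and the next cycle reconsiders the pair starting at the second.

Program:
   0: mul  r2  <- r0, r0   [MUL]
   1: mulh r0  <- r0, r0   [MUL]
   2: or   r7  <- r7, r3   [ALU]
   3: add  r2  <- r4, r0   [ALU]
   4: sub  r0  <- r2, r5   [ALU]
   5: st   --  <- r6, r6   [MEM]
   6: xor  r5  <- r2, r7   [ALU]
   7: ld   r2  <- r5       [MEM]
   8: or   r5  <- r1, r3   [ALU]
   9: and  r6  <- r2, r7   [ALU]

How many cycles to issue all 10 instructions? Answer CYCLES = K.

CYCLES = 7

c0: i0 mul  no-port MUL/MUL
c1: i1/i2 mulh or  pair
c2: i3 add  RAW r2
c3: i4/i5 sub st  pair
c4: i6 xor  RAW r5
c5: i7/i8 ld or  pair
c6: i9 and  tail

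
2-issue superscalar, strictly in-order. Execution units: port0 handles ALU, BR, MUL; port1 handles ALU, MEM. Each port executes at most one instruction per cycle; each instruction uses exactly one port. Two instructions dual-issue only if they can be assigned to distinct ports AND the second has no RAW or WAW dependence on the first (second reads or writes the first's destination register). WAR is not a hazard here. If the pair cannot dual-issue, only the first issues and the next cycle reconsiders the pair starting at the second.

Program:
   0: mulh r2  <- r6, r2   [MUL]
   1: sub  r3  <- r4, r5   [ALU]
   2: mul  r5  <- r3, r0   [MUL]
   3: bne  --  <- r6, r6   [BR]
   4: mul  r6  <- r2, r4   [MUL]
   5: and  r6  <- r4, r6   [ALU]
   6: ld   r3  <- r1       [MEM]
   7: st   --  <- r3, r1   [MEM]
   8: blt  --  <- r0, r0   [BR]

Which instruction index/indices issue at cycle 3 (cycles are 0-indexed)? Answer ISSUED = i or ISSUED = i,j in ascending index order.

[0] i0&i1  mulh+sub  -- 2-wide
[1] i2  mul  -- no-port MUL/BR
[2] i3  bne  -- no-port BR/MUL
[3] i4  mul  -- RAW+WAW r6
[4] i5&i6  and+ld  -- 2-wide
[5] i7&i8  st+blt  -- 2-wide

ISSUED = 4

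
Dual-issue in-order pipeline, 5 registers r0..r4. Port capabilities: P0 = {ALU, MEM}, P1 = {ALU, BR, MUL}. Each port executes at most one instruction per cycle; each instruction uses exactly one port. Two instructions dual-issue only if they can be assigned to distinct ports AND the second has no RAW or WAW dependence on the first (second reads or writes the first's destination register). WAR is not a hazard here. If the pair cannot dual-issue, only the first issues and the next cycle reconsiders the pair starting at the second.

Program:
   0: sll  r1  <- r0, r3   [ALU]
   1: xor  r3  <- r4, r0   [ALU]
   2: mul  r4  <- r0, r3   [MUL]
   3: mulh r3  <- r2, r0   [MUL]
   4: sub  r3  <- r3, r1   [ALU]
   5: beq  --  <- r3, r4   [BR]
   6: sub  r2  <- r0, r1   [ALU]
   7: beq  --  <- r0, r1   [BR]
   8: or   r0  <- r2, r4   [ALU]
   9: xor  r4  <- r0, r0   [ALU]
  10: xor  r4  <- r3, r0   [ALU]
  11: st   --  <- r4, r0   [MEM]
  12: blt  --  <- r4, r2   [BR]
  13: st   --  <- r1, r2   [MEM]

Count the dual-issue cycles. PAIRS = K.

  cy0 -> i0,i1 (sll.ALU/xor.ALU) dual
  cy1 -> i2 (mul.MUL) no-port MUL/MUL
  cy2 -> i3 (mulh.MUL) RAW+WAW r3
  cy3 -> i4 (sub.ALU) RAW r3
  cy4 -> i5,i6 (beq.BR/sub.ALU) dual
  cy5 -> i7,i8 (beq.BR/or.ALU) dual
  cy6 -> i9 (xor.ALU) WAW r4
  cy7 -> i10 (xor.ALU) RAW r4
  cy8 -> i11,i12 (st.MEM/blt.BR) dual
  cy9 -> i13 (st.MEM) tail

PAIRS = 4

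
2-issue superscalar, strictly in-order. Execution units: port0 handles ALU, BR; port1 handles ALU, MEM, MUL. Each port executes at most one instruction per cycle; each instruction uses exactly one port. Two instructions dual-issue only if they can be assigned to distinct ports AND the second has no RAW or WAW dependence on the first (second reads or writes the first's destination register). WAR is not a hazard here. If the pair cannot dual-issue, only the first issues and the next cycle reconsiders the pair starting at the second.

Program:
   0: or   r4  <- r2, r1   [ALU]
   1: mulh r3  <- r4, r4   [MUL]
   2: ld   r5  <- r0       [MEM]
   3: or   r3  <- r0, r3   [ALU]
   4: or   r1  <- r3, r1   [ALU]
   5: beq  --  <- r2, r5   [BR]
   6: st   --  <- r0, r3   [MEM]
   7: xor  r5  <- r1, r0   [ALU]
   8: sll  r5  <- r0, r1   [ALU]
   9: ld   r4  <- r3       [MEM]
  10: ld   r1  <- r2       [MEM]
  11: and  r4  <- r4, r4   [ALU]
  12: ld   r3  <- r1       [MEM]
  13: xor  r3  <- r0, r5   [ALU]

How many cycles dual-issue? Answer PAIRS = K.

PAIRS = 5

[0] i0  or  -- RAW r4
[1] i1  mulh  -- no-port MUL/MEM
[2] i2+i3  ld+or  -- pair
[3] i4+i5  or+beq  -- pair
[4] i6+i7  st+xor  -- pair
[5] i8+i9  sll+ld  -- pair
[6] i10+i11  ld+and  -- pair
[7] i12  ld  -- WAW r3
[8] i13  xor  -- tail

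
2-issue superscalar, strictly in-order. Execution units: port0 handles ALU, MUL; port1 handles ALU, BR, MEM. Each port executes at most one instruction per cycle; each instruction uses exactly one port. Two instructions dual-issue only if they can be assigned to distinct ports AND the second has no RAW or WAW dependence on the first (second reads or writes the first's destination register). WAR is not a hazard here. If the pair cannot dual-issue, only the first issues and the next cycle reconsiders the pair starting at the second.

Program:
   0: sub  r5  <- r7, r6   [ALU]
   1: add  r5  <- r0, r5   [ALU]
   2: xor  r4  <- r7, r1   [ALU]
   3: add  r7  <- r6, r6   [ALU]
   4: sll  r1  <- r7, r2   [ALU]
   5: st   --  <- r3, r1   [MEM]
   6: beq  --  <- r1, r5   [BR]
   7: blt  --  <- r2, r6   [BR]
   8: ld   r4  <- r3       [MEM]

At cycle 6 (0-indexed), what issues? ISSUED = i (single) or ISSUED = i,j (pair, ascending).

t=0 i0:sub.ALU ; RAW+WAW r5
t=1 i1/i2:add.ALU/xor.ALU ; 2-wide
t=2 i3:add.ALU ; RAW r7
t=3 i4:sll.ALU ; RAW r1
t=4 i5:st.MEM ; no-port MEM/BR
t=5 i6:beq.BR ; no-port BR/BR
t=6 i7:blt.BR ; no-port BR/MEM
t=7 i8:ld.MEM ; tail

ISSUED = 7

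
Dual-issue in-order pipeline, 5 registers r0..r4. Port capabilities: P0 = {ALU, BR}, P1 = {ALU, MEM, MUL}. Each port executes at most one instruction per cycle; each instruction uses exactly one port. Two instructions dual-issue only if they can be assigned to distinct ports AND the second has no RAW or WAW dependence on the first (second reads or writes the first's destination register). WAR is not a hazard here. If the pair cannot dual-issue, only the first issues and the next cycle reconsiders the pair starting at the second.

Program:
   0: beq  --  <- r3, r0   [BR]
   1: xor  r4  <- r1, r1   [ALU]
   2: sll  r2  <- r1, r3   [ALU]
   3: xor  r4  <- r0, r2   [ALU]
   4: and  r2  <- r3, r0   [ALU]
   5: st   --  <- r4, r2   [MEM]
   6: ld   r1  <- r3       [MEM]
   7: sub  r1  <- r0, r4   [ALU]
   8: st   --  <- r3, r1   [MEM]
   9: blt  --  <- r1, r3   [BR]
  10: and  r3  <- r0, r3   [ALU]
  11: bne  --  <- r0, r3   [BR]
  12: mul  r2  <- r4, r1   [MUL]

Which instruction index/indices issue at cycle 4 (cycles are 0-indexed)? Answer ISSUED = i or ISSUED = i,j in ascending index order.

c0: i0/i1 beq;xor  2-wide
c1: i2 sll  RAW r2
c2: i3/i4 xor;and  2-wide
c3: i5 st  no-port MEM/MEM
c4: i6 ld  WAW r1
c5: i7 sub  RAW r1
c6: i8/i9 st;blt  2-wide
c7: i10 and  RAW r3
c8: i11/i12 bne;mul  2-wide

ISSUED = 6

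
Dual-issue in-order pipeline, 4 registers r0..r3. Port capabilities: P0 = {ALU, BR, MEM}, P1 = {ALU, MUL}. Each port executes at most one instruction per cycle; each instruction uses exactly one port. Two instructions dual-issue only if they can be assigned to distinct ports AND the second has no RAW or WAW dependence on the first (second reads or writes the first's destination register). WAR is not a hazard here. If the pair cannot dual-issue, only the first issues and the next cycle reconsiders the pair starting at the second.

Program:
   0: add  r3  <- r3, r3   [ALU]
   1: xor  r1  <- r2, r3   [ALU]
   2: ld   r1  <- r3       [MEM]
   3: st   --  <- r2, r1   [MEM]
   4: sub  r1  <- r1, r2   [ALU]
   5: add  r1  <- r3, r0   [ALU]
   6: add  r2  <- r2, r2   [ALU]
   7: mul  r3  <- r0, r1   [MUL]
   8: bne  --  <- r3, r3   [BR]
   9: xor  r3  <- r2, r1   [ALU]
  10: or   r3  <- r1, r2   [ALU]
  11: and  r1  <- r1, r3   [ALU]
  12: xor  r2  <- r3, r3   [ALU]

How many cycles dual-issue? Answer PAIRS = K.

#0 head=0: add i0 RAW r3
#1 head=1: xor i1 WAW r1
#2 head=2: ld i2 no-port MEM/MEM
#3 head=3: st+sub i3+i4 pair
#4 head=5: add+add i5+i6 pair
#5 head=7: mul i7 RAW r3
#6 head=8: bne+xor i8+i9 pair
#7 head=10: or i10 RAW r3
#8 head=11: and+xor i11+i12 pair

PAIRS = 4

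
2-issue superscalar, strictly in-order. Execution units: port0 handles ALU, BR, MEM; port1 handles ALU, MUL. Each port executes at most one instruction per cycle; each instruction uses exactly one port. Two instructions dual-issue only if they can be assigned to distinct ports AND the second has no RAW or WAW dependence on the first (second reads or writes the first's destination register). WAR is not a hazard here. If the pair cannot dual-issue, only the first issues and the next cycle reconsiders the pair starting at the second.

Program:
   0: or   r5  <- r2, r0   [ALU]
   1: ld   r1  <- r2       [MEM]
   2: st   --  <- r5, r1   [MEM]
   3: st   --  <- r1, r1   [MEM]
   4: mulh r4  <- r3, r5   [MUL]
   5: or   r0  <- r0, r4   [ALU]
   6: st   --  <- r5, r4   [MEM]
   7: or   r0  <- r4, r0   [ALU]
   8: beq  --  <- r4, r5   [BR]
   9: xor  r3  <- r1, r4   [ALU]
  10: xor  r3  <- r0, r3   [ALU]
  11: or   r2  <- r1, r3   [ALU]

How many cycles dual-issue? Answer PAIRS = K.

#0 head=0: or.ALU ld.MEM i0+i1 2-wide
#1 head=2: st.MEM i2 no-port MEM/MEM
#2 head=3: st.MEM mulh.MUL i3+i4 2-wide
#3 head=5: or.ALU st.MEM i5+i6 2-wide
#4 head=7: or.ALU beq.BR i7+i8 2-wide
#5 head=9: xor.ALU i9 RAW+WAW r3
#6 head=10: xor.ALU i10 RAW r3
#7 head=11: or.ALU i11 tail

PAIRS = 4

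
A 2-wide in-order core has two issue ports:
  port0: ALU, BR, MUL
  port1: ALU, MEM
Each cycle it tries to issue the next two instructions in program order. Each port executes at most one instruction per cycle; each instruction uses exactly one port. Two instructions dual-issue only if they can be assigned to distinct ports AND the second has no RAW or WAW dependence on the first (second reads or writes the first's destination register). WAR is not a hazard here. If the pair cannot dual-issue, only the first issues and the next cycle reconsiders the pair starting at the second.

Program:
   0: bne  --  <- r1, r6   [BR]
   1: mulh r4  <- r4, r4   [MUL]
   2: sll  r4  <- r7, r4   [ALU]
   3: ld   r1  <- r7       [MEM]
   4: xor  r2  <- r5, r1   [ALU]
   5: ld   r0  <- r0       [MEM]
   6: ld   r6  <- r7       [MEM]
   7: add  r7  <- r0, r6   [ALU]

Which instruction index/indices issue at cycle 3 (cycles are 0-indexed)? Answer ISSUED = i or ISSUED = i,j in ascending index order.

ISSUED = 4,5

t=0 i0:bne.BR ; no-port BR/MUL
t=1 i1:mulh.MUL ; RAW+WAW r4
t=2 i2+i3:sll.ALU/ld.MEM ; 2-wide
t=3 i4+i5:xor.ALU/ld.MEM ; 2-wide
t=4 i6:ld.MEM ; RAW r6
t=5 i7:add.ALU ; tail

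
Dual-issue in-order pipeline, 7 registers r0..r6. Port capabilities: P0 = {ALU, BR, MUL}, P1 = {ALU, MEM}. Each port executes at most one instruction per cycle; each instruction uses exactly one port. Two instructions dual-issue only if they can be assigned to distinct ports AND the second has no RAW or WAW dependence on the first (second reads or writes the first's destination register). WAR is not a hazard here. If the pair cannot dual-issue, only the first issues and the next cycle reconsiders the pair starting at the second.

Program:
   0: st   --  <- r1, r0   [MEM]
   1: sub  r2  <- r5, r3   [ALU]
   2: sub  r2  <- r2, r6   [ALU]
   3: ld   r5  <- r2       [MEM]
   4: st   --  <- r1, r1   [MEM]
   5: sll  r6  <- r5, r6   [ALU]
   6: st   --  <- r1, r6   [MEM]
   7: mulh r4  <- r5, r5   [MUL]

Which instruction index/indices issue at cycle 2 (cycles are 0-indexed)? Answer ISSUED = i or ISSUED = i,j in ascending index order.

ISSUED = 3

#0 head=0: st/sub i0+i1 dual
#1 head=2: sub i2 RAW r2
#2 head=3: ld i3 no-port MEM/MEM
#3 head=4: st/sll i4+i5 dual
#4 head=6: st/mulh i6+i7 dual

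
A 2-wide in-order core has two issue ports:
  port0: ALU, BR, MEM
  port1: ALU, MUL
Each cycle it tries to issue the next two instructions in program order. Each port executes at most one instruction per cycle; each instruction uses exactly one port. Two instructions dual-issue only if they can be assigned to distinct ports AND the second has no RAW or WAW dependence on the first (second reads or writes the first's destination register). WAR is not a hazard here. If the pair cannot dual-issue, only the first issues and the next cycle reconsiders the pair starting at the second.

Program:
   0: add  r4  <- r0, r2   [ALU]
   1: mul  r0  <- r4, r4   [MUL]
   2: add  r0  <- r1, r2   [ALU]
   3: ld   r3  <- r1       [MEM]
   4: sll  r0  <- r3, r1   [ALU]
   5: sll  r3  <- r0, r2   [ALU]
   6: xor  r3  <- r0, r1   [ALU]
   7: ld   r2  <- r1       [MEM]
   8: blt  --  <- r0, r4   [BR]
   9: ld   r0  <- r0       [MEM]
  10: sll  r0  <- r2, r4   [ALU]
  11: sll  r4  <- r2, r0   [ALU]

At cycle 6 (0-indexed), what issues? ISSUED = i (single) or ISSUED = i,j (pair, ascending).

ISSUED = 8

t=0 i0:add.ALU ; RAW r4
t=1 i1:mul.MUL ; WAW r0
t=2 i2,i3:add.ALU ld.MEM ; dual
t=3 i4:sll.ALU ; RAW r0
t=4 i5:sll.ALU ; WAW r3
t=5 i6,i7:xor.ALU ld.MEM ; dual
t=6 i8:blt.BR ; no-port BR/MEM
t=7 i9:ld.MEM ; WAW r0
t=8 i10:sll.ALU ; RAW r0
t=9 i11:sll.ALU ; tail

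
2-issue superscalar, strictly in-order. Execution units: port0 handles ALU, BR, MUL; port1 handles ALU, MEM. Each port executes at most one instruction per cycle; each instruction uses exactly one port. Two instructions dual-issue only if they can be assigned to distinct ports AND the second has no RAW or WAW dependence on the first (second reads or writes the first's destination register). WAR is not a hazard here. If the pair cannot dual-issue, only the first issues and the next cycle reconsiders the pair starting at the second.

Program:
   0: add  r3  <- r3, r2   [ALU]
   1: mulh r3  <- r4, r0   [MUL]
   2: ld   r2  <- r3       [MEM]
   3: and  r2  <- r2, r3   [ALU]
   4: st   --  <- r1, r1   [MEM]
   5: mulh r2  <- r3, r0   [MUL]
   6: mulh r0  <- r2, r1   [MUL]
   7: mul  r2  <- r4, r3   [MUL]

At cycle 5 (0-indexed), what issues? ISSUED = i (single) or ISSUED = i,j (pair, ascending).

ISSUED = 6

0. add.ALU @i0  | WAW r3
1. mulh.MUL @i1  | RAW r3
2. ld.MEM @i2  | RAW+WAW r2
3. and.ALU st.MEM @i3,i4  | 2-wide
4. mulh.MUL @i5  | no-port MUL/MUL
5. mulh.MUL @i6  | no-port MUL/MUL
6. mul.MUL @i7  | tail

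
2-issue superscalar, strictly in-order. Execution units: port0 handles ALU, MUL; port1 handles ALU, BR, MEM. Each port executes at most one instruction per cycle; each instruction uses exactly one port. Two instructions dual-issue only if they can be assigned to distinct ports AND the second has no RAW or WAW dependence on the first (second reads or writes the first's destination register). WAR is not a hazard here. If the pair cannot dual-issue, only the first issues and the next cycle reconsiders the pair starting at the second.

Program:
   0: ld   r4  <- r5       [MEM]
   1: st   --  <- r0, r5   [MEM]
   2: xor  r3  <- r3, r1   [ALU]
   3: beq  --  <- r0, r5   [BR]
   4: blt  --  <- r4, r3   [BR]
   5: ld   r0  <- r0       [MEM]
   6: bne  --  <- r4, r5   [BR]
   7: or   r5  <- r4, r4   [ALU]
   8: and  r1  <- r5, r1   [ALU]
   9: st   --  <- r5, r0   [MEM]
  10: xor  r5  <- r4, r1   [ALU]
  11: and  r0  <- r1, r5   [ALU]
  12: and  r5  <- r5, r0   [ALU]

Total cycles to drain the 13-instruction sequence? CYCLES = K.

c0: i0 ld  no-port MEM/MEM
c1: i1+i2 st xor  pair
c2: i3 beq  no-port BR/BR
c3: i4 blt  no-port BR/MEM
c4: i5 ld  no-port MEM/BR
c5: i6+i7 bne or  pair
c6: i8+i9 and st  pair
c7: i10 xor  RAW r5
c8: i11 and  RAW r0
c9: i12 and  tail

CYCLES = 10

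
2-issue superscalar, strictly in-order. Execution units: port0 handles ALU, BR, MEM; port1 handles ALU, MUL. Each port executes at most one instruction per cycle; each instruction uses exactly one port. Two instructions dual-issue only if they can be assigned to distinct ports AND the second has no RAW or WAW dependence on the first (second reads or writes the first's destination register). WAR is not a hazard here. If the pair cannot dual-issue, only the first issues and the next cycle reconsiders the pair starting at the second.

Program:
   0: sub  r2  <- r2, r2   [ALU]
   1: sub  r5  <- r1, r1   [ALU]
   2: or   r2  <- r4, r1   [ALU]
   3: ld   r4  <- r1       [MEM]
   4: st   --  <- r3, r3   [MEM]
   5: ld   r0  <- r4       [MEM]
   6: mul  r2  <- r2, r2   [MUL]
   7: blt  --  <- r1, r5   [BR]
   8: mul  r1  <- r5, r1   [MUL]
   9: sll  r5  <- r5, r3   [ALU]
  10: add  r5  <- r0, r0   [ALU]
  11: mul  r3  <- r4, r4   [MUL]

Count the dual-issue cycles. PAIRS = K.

PAIRS = 5

c0: i0/i1 sub.ALU/sub.ALU  pair
c1: i2/i3 or.ALU/ld.MEM  pair
c2: i4 st.MEM  no-port MEM/MEM
c3: i5/i6 ld.MEM/mul.MUL  pair
c4: i7/i8 blt.BR/mul.MUL  pair
c5: i9 sll.ALU  WAW r5
c6: i10/i11 add.ALU/mul.MUL  pair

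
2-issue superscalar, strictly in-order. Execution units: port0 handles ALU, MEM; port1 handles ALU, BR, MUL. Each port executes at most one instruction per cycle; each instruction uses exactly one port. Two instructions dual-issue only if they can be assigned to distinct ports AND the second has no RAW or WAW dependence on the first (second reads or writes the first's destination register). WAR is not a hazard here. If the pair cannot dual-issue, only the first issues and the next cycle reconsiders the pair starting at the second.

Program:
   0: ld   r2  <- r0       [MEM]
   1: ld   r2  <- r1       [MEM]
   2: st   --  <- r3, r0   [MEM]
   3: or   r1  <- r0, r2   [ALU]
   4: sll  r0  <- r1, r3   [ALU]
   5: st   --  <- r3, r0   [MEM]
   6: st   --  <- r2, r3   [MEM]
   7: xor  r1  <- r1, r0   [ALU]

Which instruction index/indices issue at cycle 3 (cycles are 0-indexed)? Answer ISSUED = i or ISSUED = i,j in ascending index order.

  cy0 -> i0 (ld.MEM) no-port MEM/MEM
  cy1 -> i1 (ld.MEM) no-port MEM/MEM
  cy2 -> i2&i3 (st.MEM+or.ALU) 2-wide
  cy3 -> i4 (sll.ALU) RAW r0
  cy4 -> i5 (st.MEM) no-port MEM/MEM
  cy5 -> i6&i7 (st.MEM+xor.ALU) 2-wide

ISSUED = 4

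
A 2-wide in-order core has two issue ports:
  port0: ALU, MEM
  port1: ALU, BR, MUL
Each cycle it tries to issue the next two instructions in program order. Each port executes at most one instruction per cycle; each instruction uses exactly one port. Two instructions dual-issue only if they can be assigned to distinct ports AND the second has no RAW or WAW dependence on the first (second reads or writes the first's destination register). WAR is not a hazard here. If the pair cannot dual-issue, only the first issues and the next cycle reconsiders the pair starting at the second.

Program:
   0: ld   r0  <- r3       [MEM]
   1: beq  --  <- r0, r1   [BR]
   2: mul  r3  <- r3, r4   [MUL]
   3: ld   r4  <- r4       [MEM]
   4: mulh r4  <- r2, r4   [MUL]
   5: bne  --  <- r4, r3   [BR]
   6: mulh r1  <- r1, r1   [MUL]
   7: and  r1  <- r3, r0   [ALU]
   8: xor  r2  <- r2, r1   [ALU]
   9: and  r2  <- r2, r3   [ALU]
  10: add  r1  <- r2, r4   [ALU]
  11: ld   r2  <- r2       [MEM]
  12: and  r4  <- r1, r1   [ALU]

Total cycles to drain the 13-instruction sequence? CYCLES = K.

  cy0 -> i0 (ld) RAW r0
  cy1 -> i1 (beq) no-port BR/MUL
  cy2 -> i2&i3 (mul+ld) 2-wide
  cy3 -> i4 (mulh) no-port MUL/BR
  cy4 -> i5 (bne) no-port BR/MUL
  cy5 -> i6 (mulh) WAW r1
  cy6 -> i7 (and) RAW r1
  cy7 -> i8 (xor) RAW+WAW r2
  cy8 -> i9 (and) RAW r2
  cy9 -> i10&i11 (add+ld) 2-wide
  cy10 -> i12 (and) tail

CYCLES = 11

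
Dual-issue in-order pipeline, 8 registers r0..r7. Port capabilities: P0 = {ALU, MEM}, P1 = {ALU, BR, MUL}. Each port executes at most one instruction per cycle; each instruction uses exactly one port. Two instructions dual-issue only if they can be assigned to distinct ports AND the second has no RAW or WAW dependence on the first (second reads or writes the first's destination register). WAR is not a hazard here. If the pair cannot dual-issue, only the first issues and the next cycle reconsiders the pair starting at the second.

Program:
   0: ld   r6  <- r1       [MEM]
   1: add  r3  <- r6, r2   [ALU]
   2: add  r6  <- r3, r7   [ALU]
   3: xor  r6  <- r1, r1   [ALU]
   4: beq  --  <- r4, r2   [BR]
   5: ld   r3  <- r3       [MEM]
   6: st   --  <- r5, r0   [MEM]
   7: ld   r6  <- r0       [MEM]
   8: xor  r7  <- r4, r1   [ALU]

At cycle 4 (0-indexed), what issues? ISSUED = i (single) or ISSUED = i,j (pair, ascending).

ISSUED = 5

  cy0 -> i0 (ld) RAW r6
  cy1 -> i1 (add) RAW r3
  cy2 -> i2 (add) WAW r6
  cy3 -> i3,i4 (xor+beq) pair
  cy4 -> i5 (ld) no-port MEM/MEM
  cy5 -> i6 (st) no-port MEM/MEM
  cy6 -> i7,i8 (ld+xor) pair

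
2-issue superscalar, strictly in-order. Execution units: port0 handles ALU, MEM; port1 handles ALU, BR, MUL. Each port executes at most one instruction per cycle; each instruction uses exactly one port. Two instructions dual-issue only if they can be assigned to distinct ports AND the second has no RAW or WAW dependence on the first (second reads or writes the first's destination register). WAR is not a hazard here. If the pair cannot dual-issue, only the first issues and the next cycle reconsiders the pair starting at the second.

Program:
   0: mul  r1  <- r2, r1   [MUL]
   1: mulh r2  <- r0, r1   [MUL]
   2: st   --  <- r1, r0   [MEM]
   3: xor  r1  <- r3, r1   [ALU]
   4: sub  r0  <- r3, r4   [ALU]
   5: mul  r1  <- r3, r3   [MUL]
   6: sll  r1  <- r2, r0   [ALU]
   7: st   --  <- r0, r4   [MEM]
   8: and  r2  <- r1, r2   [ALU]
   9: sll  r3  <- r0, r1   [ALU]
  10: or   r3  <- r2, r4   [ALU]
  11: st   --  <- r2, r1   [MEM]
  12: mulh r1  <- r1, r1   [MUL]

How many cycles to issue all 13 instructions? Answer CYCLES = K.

c0: i0 mul  no-port MUL/MUL
c1: i1&i2 mulh/st  2-wide
c2: i3&i4 xor/sub  2-wide
c3: i5 mul  WAW r1
c4: i6&i7 sll/st  2-wide
c5: i8&i9 and/sll  2-wide
c6: i10&i11 or/st  2-wide
c7: i12 mulh  tail

CYCLES = 8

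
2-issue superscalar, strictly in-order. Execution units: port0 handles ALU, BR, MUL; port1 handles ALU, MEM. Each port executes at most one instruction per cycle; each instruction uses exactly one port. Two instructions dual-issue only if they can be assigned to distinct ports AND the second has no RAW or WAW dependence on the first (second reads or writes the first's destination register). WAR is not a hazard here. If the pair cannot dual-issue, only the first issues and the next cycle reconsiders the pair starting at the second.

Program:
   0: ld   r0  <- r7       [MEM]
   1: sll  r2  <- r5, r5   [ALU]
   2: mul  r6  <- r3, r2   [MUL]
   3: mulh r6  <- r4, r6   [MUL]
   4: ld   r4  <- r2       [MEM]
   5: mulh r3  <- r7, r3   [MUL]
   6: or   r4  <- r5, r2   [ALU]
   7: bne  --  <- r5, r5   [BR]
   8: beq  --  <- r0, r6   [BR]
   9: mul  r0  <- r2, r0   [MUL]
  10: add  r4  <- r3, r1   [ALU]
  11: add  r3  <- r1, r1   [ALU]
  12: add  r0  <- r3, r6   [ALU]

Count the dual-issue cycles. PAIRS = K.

PAIRS = 4

t=0 i0&i1:ld.MEM/sll.ALU ; dual
t=1 i2:mul.MUL ; no-port MUL/MUL
t=2 i3&i4:mulh.MUL/ld.MEM ; dual
t=3 i5&i6:mulh.MUL/or.ALU ; dual
t=4 i7:bne.BR ; no-port BR/BR
t=5 i8:beq.BR ; no-port BR/MUL
t=6 i9&i10:mul.MUL/add.ALU ; dual
t=7 i11:add.ALU ; RAW r3
t=8 i12:add.ALU ; tail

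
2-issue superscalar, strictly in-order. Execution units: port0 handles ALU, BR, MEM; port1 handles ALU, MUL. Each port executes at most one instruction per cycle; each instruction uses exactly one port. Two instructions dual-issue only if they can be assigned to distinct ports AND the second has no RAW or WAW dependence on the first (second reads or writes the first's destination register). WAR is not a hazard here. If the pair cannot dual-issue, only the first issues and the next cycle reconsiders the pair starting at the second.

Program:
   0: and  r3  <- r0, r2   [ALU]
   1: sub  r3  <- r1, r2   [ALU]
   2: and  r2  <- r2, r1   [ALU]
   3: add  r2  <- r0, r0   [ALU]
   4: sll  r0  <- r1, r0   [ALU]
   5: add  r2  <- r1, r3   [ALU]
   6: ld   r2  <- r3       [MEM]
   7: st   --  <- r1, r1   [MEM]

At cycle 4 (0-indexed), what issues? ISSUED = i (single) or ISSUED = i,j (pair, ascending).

t=0 i0:and.ALU ; WAW r3
t=1 i1+i2:sub.ALU;and.ALU ; pair
t=2 i3+i4:add.ALU;sll.ALU ; pair
t=3 i5:add.ALU ; WAW r2
t=4 i6:ld.MEM ; no-port MEM/MEM
t=5 i7:st.MEM ; tail

ISSUED = 6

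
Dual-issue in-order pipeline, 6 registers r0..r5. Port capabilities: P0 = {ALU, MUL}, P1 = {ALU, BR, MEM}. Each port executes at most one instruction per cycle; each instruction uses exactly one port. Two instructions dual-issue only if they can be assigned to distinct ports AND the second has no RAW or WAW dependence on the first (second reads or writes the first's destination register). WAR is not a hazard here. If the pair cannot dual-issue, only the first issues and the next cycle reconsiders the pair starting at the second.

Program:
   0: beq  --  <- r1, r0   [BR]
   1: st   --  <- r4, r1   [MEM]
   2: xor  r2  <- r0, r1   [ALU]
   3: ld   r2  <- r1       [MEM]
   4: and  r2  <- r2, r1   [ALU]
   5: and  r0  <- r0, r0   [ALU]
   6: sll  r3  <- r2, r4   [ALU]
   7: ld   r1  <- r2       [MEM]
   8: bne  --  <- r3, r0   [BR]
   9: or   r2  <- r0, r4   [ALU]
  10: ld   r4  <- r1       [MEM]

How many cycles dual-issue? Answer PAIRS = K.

c0: i0 beq  no-port BR/MEM
c1: i1/i2 st/xor  dual
c2: i3 ld  RAW+WAW r2
c3: i4/i5 and/and  dual
c4: i6/i7 sll/ld  dual
c5: i8/i9 bne/or  dual
c6: i10 ld  tail

PAIRS = 4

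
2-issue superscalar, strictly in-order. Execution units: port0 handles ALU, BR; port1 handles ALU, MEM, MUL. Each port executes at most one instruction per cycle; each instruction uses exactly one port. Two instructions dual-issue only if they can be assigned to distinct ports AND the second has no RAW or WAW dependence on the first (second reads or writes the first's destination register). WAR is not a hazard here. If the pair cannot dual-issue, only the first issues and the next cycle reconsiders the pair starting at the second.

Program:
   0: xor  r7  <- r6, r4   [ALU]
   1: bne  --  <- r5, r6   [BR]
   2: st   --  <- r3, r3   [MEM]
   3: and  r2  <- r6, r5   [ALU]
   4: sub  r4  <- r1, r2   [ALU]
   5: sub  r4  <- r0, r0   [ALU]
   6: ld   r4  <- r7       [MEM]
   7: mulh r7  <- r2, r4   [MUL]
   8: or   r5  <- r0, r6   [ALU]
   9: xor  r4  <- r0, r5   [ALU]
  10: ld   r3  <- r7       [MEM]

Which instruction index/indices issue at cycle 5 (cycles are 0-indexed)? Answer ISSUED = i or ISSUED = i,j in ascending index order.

ISSUED = 7,8

0. xor.ALU;bne.BR @i0,i1  | dual
1. st.MEM;and.ALU @i2,i3  | dual
2. sub.ALU @i4  | WAW r4
3. sub.ALU @i5  | WAW r4
4. ld.MEM @i6  | no-port MEM/MUL
5. mulh.MUL;or.ALU @i7,i8  | dual
6. xor.ALU;ld.MEM @i9,i10  | dual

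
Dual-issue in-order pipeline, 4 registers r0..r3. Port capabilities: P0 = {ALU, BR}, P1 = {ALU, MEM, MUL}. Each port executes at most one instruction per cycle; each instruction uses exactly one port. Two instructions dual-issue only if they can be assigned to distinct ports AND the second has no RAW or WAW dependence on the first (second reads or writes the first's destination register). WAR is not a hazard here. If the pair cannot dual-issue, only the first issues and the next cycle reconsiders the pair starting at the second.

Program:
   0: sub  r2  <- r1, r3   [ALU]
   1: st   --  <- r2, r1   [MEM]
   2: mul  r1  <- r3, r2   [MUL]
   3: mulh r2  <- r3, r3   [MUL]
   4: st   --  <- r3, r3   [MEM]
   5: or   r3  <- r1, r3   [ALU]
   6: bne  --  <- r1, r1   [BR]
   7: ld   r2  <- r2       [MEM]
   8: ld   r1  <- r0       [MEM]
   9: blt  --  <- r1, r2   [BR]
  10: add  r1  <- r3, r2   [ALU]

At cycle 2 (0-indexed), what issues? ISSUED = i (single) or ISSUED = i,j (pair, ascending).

ISSUED = 2

[0] i0  sub  -- RAW r2
[1] i1  st  -- no-port MEM/MUL
[2] i2  mul  -- no-port MUL/MUL
[3] i3  mulh  -- no-port MUL/MEM
[4] i4&i5  st;or  -- dual
[5] i6&i7  bne;ld  -- dual
[6] i8  ld  -- RAW r1
[7] i9&i10  blt;add  -- dual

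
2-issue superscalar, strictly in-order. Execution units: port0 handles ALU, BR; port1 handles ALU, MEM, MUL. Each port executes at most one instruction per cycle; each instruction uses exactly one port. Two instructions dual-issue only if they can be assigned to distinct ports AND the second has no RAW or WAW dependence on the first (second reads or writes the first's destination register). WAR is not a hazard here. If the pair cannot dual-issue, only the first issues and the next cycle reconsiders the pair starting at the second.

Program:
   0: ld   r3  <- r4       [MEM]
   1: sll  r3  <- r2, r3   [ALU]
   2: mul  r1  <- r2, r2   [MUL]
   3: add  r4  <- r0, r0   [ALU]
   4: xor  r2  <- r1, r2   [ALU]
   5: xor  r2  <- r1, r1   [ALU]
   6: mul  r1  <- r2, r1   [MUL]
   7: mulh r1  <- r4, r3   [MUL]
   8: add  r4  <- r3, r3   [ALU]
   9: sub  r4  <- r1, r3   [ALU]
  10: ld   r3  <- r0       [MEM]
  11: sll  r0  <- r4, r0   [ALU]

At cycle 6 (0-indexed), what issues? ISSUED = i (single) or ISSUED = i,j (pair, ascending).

c0: i0 ld.MEM  RAW+WAW r3
c1: i1/i2 sll.ALU mul.MUL  2-wide
c2: i3/i4 add.ALU xor.ALU  2-wide
c3: i5 xor.ALU  RAW r2
c4: i6 mul.MUL  no-port MUL/MUL
c5: i7/i8 mulh.MUL add.ALU  2-wide
c6: i9/i10 sub.ALU ld.MEM  2-wide
c7: i11 sll.ALU  tail

ISSUED = 9,10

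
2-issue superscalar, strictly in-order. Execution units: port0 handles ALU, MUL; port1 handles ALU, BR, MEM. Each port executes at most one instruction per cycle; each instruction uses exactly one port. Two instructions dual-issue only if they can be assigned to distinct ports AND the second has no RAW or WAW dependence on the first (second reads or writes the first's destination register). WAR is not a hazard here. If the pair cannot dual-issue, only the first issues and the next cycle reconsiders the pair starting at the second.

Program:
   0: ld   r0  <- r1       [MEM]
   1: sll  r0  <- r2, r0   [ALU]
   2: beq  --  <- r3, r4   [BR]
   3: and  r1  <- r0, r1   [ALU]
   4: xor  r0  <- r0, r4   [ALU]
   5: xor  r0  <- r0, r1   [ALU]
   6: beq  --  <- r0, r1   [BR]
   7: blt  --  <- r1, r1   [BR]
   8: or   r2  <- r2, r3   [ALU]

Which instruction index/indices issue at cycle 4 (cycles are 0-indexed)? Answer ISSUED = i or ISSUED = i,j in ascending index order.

ISSUED = 6

#0 head=0: ld i0 RAW+WAW r0
#1 head=1: sll;beq i1&i2 dual
#2 head=3: and;xor i3&i4 dual
#3 head=5: xor i5 RAW r0
#4 head=6: beq i6 no-port BR/BR
#5 head=7: blt;or i7&i8 dual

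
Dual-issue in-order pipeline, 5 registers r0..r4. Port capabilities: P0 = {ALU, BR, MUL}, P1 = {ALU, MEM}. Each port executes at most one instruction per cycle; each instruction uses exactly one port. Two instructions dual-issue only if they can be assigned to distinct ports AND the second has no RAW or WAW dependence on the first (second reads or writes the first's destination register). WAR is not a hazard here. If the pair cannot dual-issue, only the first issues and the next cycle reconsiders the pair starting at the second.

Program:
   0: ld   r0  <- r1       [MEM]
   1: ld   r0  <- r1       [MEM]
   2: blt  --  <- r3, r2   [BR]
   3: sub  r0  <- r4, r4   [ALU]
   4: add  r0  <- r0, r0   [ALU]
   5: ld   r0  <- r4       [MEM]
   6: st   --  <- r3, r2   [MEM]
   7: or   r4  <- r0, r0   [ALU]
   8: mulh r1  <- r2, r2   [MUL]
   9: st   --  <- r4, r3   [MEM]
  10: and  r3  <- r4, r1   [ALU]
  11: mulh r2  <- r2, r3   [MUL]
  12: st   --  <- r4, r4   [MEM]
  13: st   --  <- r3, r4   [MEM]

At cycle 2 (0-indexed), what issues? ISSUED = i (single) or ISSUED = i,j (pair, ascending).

c0: i0 ld.MEM  no-port MEM/MEM
c1: i1/i2 ld.MEM/blt.BR  2-wide
c2: i3 sub.ALU  RAW+WAW r0
c3: i4 add.ALU  WAW r0
c4: i5 ld.MEM  no-port MEM/MEM
c5: i6/i7 st.MEM/or.ALU  2-wide
c6: i8/i9 mulh.MUL/st.MEM  2-wide
c7: i10 and.ALU  RAW r3
c8: i11/i12 mulh.MUL/st.MEM  2-wide
c9: i13 st.MEM  tail

ISSUED = 3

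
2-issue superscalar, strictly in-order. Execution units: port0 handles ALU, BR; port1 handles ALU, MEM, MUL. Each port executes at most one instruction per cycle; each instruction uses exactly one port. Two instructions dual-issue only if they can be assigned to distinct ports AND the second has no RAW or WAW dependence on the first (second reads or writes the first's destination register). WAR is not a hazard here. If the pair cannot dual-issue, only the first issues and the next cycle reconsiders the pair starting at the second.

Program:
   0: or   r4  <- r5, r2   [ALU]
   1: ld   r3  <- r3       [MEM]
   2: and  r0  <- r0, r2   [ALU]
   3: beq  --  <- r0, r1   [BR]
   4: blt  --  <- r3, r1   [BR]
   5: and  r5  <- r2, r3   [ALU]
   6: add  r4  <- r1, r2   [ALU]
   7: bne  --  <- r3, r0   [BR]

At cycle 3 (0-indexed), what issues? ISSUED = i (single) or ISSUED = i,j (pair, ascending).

#0 head=0: or.ALU+ld.MEM i0+i1 2-wide
#1 head=2: and.ALU i2 RAW r0
#2 head=3: beq.BR i3 no-port BR/BR
#3 head=4: blt.BR+and.ALU i4+i5 2-wide
#4 head=6: add.ALU+bne.BR i6+i7 2-wide

ISSUED = 4,5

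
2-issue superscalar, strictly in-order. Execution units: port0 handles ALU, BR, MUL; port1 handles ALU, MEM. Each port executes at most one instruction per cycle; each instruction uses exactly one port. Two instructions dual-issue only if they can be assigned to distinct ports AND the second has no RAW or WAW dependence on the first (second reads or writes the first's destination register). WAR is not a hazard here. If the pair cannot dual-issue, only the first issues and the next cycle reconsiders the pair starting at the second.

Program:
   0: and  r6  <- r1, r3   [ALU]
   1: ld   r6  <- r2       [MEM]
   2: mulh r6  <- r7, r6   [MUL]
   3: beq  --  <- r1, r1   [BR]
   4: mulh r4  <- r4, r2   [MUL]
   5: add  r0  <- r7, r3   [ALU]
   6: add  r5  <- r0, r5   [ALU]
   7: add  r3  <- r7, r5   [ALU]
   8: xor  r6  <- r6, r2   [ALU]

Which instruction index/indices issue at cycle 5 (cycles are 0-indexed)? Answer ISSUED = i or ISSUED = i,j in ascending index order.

0. and @i0  | WAW r6
1. ld @i1  | RAW+WAW r6
2. mulh @i2  | no-port MUL/BR
3. beq @i3  | no-port BR/MUL
4. mulh+add @i4/i5  | dual
5. add @i6  | RAW r5
6. add+xor @i7/i8  | dual

ISSUED = 6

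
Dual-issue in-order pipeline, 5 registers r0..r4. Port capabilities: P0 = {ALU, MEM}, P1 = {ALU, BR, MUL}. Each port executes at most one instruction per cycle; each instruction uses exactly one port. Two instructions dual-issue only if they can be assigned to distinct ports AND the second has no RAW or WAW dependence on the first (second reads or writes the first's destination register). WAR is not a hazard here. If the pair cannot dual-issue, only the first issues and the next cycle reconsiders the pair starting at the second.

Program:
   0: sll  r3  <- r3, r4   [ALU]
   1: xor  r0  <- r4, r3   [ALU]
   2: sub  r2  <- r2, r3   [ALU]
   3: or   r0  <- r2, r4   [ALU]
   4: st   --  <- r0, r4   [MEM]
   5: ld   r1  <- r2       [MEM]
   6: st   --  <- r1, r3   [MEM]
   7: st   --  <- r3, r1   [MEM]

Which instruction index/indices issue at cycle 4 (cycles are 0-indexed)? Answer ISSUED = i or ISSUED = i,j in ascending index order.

ISSUED = 5

[0] i0  sll  -- RAW r3
[1] i1/i2  xor;sub  -- dual
[2] i3  or  -- RAW r0
[3] i4  st  -- no-port MEM/MEM
[4] i5  ld  -- no-port MEM/MEM
[5] i6  st  -- no-port MEM/MEM
[6] i7  st  -- tail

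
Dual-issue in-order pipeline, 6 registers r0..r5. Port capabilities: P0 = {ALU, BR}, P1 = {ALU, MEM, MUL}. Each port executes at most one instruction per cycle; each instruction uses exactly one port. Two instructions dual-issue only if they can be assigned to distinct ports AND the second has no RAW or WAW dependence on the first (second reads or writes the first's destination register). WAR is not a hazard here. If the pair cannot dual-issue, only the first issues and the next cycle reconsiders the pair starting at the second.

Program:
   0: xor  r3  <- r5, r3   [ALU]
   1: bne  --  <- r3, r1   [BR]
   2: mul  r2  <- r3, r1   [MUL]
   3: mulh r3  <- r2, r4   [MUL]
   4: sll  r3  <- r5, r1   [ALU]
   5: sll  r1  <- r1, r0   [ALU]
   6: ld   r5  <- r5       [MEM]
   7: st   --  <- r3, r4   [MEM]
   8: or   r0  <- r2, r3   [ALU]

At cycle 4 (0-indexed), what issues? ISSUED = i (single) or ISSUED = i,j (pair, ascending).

ISSUED = 6

c0: i0 xor  RAW r3
c1: i1,i2 bne mul  2-wide
c2: i3 mulh  WAW r3
c3: i4,i5 sll sll  2-wide
c4: i6 ld  no-port MEM/MEM
c5: i7,i8 st or  2-wide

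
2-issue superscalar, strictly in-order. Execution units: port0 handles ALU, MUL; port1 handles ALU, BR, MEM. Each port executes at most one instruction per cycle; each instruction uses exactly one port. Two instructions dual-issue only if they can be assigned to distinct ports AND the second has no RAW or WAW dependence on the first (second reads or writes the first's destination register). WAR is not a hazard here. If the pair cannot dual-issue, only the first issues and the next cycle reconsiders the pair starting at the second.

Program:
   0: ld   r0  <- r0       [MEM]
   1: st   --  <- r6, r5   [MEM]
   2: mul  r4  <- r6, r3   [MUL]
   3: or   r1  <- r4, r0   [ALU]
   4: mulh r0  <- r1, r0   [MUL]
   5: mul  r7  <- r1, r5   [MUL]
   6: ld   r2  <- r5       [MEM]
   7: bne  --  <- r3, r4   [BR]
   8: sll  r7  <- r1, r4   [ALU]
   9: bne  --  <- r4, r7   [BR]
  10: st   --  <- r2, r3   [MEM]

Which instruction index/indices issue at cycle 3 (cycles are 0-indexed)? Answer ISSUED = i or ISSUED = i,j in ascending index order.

c0: i0 ld.MEM  no-port MEM/MEM
c1: i1/i2 st.MEM mul.MUL  2-wide
c2: i3 or.ALU  RAW r1
c3: i4 mulh.MUL  no-port MUL/MUL
c4: i5/i6 mul.MUL ld.MEM  2-wide
c5: i7/i8 bne.BR sll.ALU  2-wide
c6: i9 bne.BR  no-port BR/MEM
c7: i10 st.MEM  tail

ISSUED = 4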